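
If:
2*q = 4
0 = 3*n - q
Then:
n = 2/3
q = 2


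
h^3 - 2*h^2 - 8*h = h*(h - 4)*(h + 2)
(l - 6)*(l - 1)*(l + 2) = l^3 - 5*l^2 - 8*l + 12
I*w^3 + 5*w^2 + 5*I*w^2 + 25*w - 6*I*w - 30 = (w + 6)*(w - 5*I)*(I*w - I)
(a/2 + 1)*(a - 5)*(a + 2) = a^3/2 - a^2/2 - 8*a - 10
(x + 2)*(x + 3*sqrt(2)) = x^2 + 2*x + 3*sqrt(2)*x + 6*sqrt(2)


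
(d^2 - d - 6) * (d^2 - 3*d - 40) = d^4 - 4*d^3 - 43*d^2 + 58*d + 240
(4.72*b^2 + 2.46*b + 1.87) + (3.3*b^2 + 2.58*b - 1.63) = 8.02*b^2 + 5.04*b + 0.24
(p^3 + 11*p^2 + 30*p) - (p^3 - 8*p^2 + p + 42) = 19*p^2 + 29*p - 42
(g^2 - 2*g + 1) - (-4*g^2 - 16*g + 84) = 5*g^2 + 14*g - 83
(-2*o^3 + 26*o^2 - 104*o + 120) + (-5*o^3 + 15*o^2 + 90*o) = -7*o^3 + 41*o^2 - 14*o + 120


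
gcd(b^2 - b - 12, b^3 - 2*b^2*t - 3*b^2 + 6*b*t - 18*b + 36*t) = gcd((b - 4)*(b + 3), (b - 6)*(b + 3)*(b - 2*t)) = b + 3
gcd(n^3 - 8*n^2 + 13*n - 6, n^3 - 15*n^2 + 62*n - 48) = n^2 - 7*n + 6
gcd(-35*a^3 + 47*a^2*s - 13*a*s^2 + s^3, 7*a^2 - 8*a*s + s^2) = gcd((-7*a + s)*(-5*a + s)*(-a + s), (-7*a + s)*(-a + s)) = 7*a^2 - 8*a*s + s^2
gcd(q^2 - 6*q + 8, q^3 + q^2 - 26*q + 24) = q - 4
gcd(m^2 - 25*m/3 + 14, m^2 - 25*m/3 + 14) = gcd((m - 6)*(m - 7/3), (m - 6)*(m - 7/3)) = m^2 - 25*m/3 + 14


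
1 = 1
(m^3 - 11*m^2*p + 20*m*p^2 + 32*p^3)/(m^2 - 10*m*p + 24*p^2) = (-m^2 + 7*m*p + 8*p^2)/(-m + 6*p)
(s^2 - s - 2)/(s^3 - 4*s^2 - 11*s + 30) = (s + 1)/(s^2 - 2*s - 15)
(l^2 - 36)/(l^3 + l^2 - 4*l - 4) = (l^2 - 36)/(l^3 + l^2 - 4*l - 4)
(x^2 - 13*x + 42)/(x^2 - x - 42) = (x - 6)/(x + 6)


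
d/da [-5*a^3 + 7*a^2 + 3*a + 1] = -15*a^2 + 14*a + 3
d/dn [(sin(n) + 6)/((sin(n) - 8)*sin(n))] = (-cos(n) - 12/tan(n) + 48*cos(n)/sin(n)^2)/(sin(n) - 8)^2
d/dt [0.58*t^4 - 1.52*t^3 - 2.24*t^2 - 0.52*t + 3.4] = 2.32*t^3 - 4.56*t^2 - 4.48*t - 0.52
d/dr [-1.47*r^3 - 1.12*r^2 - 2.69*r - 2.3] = -4.41*r^2 - 2.24*r - 2.69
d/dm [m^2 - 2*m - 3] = 2*m - 2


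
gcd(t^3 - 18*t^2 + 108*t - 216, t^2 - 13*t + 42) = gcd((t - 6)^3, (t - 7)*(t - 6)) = t - 6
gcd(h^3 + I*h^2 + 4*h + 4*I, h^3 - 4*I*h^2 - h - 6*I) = h^2 - I*h + 2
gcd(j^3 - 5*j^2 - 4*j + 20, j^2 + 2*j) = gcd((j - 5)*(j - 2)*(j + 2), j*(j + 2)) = j + 2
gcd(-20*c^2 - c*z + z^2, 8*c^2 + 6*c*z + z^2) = 4*c + z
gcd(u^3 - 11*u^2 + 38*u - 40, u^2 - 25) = u - 5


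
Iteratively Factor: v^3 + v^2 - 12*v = (v)*(v^2 + v - 12) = v*(v - 3)*(v + 4)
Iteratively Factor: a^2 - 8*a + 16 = (a - 4)*(a - 4)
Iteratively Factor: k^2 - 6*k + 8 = (k - 2)*(k - 4)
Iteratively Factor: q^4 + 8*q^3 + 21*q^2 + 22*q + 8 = (q + 4)*(q^3 + 4*q^2 + 5*q + 2) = (q + 1)*(q + 4)*(q^2 + 3*q + 2) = (q + 1)^2*(q + 4)*(q + 2)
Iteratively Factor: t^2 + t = (t + 1)*(t)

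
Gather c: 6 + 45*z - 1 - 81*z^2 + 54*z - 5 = -81*z^2 + 99*z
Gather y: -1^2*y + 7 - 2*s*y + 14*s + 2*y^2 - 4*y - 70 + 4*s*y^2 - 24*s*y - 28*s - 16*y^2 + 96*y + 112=-14*s + y^2*(4*s - 14) + y*(91 - 26*s) + 49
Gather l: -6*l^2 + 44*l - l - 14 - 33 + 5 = -6*l^2 + 43*l - 42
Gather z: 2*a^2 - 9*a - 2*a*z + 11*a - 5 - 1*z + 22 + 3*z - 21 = 2*a^2 + 2*a + z*(2 - 2*a) - 4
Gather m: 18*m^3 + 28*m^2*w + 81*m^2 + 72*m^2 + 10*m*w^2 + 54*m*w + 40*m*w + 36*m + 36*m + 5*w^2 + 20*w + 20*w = 18*m^3 + m^2*(28*w + 153) + m*(10*w^2 + 94*w + 72) + 5*w^2 + 40*w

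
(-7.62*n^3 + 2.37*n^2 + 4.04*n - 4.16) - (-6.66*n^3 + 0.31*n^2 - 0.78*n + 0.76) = -0.96*n^3 + 2.06*n^2 + 4.82*n - 4.92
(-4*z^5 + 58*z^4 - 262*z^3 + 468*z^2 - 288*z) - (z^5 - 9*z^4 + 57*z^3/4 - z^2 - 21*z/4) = -5*z^5 + 67*z^4 - 1105*z^3/4 + 469*z^2 - 1131*z/4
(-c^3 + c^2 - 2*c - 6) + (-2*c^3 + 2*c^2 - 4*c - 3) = -3*c^3 + 3*c^2 - 6*c - 9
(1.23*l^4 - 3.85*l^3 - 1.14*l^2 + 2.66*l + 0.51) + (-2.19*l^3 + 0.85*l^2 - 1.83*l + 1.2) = 1.23*l^4 - 6.04*l^3 - 0.29*l^2 + 0.83*l + 1.71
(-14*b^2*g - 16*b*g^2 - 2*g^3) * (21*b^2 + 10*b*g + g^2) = -294*b^4*g - 476*b^3*g^2 - 216*b^2*g^3 - 36*b*g^4 - 2*g^5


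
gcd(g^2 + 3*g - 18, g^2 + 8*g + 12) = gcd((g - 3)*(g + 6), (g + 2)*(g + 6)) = g + 6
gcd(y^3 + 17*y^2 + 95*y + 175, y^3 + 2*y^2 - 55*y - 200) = y^2 + 10*y + 25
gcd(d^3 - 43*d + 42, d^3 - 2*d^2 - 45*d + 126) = d^2 + d - 42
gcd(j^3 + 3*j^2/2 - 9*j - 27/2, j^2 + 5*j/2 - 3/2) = j + 3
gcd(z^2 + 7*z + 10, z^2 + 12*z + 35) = z + 5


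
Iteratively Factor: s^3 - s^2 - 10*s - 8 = (s + 2)*(s^2 - 3*s - 4) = (s - 4)*(s + 2)*(s + 1)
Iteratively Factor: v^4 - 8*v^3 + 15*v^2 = (v - 5)*(v^3 - 3*v^2) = v*(v - 5)*(v^2 - 3*v) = v*(v - 5)*(v - 3)*(v)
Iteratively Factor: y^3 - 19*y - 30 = (y + 3)*(y^2 - 3*y - 10) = (y + 2)*(y + 3)*(y - 5)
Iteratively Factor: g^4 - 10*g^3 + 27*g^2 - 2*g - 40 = (g + 1)*(g^3 - 11*g^2 + 38*g - 40) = (g - 4)*(g + 1)*(g^2 - 7*g + 10) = (g - 5)*(g - 4)*(g + 1)*(g - 2)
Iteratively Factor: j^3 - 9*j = (j - 3)*(j^2 + 3*j) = (j - 3)*(j + 3)*(j)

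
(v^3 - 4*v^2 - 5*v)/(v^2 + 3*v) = (v^2 - 4*v - 5)/(v + 3)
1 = 1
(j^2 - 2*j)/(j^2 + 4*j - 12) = j/(j + 6)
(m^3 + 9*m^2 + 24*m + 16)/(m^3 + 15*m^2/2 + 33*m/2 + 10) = 2*(m + 4)/(2*m + 5)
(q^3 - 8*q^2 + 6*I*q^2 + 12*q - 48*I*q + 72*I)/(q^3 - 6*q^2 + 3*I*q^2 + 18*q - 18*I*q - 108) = (q - 2)/(q - 3*I)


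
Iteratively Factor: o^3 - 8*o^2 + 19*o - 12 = (o - 1)*(o^2 - 7*o + 12) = (o - 4)*(o - 1)*(o - 3)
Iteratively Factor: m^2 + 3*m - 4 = (m + 4)*(m - 1)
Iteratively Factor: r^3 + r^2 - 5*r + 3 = (r + 3)*(r^2 - 2*r + 1) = (r - 1)*(r + 3)*(r - 1)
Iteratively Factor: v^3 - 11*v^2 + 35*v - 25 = (v - 1)*(v^2 - 10*v + 25) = (v - 5)*(v - 1)*(v - 5)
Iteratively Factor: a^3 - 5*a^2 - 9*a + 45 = (a - 5)*(a^2 - 9) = (a - 5)*(a + 3)*(a - 3)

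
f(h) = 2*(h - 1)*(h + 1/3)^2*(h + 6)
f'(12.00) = 18590.44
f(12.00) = 60236.00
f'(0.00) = -6.89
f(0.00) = -1.33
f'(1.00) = 24.89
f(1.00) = 0.00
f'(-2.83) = 113.02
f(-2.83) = -151.36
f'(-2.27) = 97.94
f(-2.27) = -91.49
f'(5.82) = 2662.38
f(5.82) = 4314.35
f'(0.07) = -7.44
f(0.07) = -1.84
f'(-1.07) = 33.18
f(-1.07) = -11.08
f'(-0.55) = 7.69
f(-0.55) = -0.79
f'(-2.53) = 107.05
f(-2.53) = -118.21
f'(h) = 2*(h - 1)*(h + 1/3)^2 + 2*(h - 1)*(h + 6)*(2*h + 2/3) + 2*(h + 1/3)^2*(h + 6)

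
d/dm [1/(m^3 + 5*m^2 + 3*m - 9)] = (-3*m^2 - 10*m - 3)/(m^3 + 5*m^2 + 3*m - 9)^2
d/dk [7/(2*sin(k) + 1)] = -14*cos(k)/(2*sin(k) + 1)^2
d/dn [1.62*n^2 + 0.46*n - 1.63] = 3.24*n + 0.46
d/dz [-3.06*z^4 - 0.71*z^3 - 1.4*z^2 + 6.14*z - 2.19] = -12.24*z^3 - 2.13*z^2 - 2.8*z + 6.14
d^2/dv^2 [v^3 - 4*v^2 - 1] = 6*v - 8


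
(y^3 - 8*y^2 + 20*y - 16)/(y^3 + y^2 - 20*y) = (y^2 - 4*y + 4)/(y*(y + 5))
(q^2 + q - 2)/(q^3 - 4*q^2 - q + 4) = (q + 2)/(q^2 - 3*q - 4)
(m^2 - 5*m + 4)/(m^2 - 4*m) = (m - 1)/m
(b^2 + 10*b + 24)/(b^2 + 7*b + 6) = (b + 4)/(b + 1)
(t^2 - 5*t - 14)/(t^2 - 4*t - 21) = (t + 2)/(t + 3)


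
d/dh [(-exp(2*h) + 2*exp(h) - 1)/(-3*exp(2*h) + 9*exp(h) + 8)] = (-3*exp(2*h) - 22*exp(h) + 25)*exp(h)/(9*exp(4*h) - 54*exp(3*h) + 33*exp(2*h) + 144*exp(h) + 64)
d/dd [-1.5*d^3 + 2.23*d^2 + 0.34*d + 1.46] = -4.5*d^2 + 4.46*d + 0.34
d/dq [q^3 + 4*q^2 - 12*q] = 3*q^2 + 8*q - 12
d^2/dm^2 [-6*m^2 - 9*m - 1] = -12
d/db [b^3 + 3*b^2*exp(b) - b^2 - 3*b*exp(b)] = 3*b^2*exp(b) + 3*b^2 + 3*b*exp(b) - 2*b - 3*exp(b)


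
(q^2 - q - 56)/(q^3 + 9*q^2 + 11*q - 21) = (q - 8)/(q^2 + 2*q - 3)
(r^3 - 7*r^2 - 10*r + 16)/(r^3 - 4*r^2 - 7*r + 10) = (r - 8)/(r - 5)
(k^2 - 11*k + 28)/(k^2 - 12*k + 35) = (k - 4)/(k - 5)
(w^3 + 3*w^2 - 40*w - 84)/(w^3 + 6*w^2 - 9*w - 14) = (w^2 - 4*w - 12)/(w^2 - w - 2)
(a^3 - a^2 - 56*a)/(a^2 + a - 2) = a*(a^2 - a - 56)/(a^2 + a - 2)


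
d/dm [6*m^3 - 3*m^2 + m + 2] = 18*m^2 - 6*m + 1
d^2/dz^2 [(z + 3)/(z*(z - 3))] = 2*(z^3 + 9*z^2 - 27*z + 27)/(z^3*(z^3 - 9*z^2 + 27*z - 27))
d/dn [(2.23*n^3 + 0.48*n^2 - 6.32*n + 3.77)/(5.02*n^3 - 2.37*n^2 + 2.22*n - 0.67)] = (-7.6947*n^4 + 73.354*n^3 - 75.1713*n^2 + 17.2266*n - 4.135)/(25.2004*n^6 - 23.7948*n^5 + 27.9057*n^4 - 17.2496*n^3 + 8.1042*n^2 - 2.9748*n + 0.4489)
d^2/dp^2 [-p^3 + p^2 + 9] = 2 - 6*p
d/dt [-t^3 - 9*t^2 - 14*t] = -3*t^2 - 18*t - 14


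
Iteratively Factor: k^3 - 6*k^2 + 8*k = (k - 2)*(k^2 - 4*k) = k*(k - 2)*(k - 4)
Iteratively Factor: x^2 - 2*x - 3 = (x - 3)*(x + 1)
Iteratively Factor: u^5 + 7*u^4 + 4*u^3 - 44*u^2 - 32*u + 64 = (u - 2)*(u^4 + 9*u^3 + 22*u^2 - 32) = (u - 2)*(u + 4)*(u^3 + 5*u^2 + 2*u - 8) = (u - 2)*(u + 4)^2*(u^2 + u - 2) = (u - 2)*(u + 2)*(u + 4)^2*(u - 1)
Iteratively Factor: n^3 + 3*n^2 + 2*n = (n + 1)*(n^2 + 2*n) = (n + 1)*(n + 2)*(n)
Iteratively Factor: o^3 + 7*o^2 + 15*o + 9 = (o + 3)*(o^2 + 4*o + 3) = (o + 1)*(o + 3)*(o + 3)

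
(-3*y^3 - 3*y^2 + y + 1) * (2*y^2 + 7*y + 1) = -6*y^5 - 27*y^4 - 22*y^3 + 6*y^2 + 8*y + 1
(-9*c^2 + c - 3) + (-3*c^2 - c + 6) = 3 - 12*c^2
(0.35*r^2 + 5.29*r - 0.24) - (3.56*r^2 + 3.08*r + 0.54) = -3.21*r^2 + 2.21*r - 0.78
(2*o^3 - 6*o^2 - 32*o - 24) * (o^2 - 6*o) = 2*o^5 - 18*o^4 + 4*o^3 + 168*o^2 + 144*o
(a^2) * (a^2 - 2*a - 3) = a^4 - 2*a^3 - 3*a^2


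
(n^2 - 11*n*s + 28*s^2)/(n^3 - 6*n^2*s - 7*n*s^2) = (n - 4*s)/(n*(n + s))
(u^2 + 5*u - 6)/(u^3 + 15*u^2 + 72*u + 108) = (u - 1)/(u^2 + 9*u + 18)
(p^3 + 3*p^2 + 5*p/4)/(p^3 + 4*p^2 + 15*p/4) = (2*p + 1)/(2*p + 3)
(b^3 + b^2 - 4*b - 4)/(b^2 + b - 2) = (b^2 - b - 2)/(b - 1)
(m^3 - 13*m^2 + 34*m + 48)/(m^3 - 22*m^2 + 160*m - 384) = (m + 1)/(m - 8)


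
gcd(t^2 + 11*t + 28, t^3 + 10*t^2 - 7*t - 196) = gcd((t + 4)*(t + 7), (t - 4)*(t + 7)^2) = t + 7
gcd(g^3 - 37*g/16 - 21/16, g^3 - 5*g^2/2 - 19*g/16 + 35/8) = g - 7/4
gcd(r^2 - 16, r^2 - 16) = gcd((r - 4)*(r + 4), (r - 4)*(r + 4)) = r^2 - 16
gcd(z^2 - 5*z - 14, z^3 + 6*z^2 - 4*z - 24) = z + 2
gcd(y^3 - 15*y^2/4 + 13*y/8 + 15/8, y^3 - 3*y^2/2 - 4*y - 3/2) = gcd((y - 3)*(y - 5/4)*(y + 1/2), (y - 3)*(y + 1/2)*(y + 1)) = y^2 - 5*y/2 - 3/2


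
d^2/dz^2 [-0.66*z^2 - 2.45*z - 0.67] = -1.32000000000000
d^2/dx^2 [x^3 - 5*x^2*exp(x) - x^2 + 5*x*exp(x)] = -5*x^2*exp(x) - 15*x*exp(x) + 6*x - 2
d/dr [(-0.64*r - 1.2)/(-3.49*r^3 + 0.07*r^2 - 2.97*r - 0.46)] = (-4.4672*r^3 - 12.5192*r^2 + 0.168*r - 3.2696)/(12.1801*r^6 - 0.4886*r^5 + 20.7355*r^4 + 2.795*r^3 + 8.7565*r^2 + 2.7324*r + 0.2116)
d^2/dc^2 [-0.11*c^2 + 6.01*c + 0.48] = -0.220000000000000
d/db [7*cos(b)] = -7*sin(b)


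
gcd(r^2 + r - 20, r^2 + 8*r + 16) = 1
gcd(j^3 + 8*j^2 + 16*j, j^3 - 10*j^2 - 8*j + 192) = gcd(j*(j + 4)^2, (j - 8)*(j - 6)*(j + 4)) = j + 4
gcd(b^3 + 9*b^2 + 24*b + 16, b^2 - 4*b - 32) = b + 4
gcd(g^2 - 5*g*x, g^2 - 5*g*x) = -g^2 + 5*g*x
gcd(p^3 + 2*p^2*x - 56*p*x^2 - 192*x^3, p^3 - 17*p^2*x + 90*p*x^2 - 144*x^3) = -p + 8*x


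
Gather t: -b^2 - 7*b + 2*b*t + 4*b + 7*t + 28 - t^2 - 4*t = -b^2 - 3*b - t^2 + t*(2*b + 3) + 28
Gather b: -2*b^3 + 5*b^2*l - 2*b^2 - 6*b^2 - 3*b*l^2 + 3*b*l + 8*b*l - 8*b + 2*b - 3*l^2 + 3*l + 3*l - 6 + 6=-2*b^3 + b^2*(5*l - 8) + b*(-3*l^2 + 11*l - 6) - 3*l^2 + 6*l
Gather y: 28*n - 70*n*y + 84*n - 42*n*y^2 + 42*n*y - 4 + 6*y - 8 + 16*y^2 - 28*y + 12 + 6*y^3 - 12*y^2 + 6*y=112*n + 6*y^3 + y^2*(4 - 42*n) + y*(-28*n - 16)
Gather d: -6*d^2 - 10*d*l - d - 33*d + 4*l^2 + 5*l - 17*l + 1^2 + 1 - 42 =-6*d^2 + d*(-10*l - 34) + 4*l^2 - 12*l - 40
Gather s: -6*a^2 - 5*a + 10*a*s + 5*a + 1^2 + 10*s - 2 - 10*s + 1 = -6*a^2 + 10*a*s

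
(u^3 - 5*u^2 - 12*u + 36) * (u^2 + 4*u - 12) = u^5 - u^4 - 44*u^3 + 48*u^2 + 288*u - 432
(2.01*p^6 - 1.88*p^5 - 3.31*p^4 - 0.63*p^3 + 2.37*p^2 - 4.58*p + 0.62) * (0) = 0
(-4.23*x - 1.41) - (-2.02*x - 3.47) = 2.06 - 2.21*x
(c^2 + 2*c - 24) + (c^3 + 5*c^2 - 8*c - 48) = c^3 + 6*c^2 - 6*c - 72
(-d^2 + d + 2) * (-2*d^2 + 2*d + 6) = 2*d^4 - 4*d^3 - 8*d^2 + 10*d + 12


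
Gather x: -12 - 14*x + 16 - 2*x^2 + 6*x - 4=-2*x^2 - 8*x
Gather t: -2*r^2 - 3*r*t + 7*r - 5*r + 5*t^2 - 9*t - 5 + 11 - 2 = -2*r^2 + 2*r + 5*t^2 + t*(-3*r - 9) + 4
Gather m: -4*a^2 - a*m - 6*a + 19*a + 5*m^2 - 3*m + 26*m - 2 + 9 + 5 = -4*a^2 + 13*a + 5*m^2 + m*(23 - a) + 12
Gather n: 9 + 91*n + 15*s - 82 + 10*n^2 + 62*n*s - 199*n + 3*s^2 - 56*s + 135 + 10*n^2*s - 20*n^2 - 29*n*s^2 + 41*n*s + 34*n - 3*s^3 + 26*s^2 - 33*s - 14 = n^2*(10*s - 10) + n*(-29*s^2 + 103*s - 74) - 3*s^3 + 29*s^2 - 74*s + 48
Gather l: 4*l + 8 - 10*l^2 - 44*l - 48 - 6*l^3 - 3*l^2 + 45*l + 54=-6*l^3 - 13*l^2 + 5*l + 14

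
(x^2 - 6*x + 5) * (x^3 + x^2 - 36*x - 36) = x^5 - 5*x^4 - 37*x^3 + 185*x^2 + 36*x - 180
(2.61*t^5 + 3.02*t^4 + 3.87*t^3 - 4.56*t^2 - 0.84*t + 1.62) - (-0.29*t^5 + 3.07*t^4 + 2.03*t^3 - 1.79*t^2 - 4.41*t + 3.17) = 2.9*t^5 - 0.0499999999999998*t^4 + 1.84*t^3 - 2.77*t^2 + 3.57*t - 1.55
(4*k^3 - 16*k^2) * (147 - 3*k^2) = -12*k^5 + 48*k^4 + 588*k^3 - 2352*k^2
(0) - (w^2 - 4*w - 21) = -w^2 + 4*w + 21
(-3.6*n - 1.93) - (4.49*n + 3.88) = -8.09*n - 5.81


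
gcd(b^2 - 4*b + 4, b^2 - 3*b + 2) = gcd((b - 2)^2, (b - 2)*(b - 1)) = b - 2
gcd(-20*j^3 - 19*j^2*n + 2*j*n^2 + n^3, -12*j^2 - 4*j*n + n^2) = 1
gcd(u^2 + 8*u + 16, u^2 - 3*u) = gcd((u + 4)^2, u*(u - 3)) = 1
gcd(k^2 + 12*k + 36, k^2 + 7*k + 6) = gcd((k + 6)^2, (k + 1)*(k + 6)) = k + 6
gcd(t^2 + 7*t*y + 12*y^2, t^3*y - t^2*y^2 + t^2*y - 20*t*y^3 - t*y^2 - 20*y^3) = t + 4*y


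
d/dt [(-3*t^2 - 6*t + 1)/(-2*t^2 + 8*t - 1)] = 2*(-18*t^2 + 5*t - 1)/(4*t^4 - 32*t^3 + 68*t^2 - 16*t + 1)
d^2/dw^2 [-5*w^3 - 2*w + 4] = -30*w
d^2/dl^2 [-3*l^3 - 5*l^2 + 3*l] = -18*l - 10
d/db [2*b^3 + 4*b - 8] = 6*b^2 + 4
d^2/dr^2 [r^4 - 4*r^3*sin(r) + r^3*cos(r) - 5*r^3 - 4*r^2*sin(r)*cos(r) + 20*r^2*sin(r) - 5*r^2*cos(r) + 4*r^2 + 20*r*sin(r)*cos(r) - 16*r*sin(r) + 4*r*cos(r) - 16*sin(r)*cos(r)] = 4*r^3*sin(r) - r^3*cos(r) - 26*r^2*sin(r) + 8*r^2*sin(2*r) - 19*r^2*cos(r) + 12*r^2 + 12*r*sin(r) - 40*r*sin(2*r) + 82*r*cos(r) - 16*r*cos(2*r) - 30*r + 32*sin(r) + 28*sin(2*r) - 42*cos(r) + 40*cos(2*r) + 8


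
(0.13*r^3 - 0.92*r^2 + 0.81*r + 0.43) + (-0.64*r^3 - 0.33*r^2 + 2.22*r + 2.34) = -0.51*r^3 - 1.25*r^2 + 3.03*r + 2.77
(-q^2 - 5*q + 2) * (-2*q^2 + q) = 2*q^4 + 9*q^3 - 9*q^2 + 2*q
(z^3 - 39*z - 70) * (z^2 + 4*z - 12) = z^5 + 4*z^4 - 51*z^3 - 226*z^2 + 188*z + 840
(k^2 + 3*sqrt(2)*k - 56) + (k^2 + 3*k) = 2*k^2 + 3*k + 3*sqrt(2)*k - 56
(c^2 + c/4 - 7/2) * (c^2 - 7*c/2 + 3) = c^4 - 13*c^3/4 - 11*c^2/8 + 13*c - 21/2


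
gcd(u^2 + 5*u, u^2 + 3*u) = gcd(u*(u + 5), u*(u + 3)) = u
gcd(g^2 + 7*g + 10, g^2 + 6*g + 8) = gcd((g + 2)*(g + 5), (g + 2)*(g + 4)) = g + 2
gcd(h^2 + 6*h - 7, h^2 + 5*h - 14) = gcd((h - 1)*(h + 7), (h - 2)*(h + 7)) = h + 7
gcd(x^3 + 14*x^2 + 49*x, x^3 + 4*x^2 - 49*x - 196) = x + 7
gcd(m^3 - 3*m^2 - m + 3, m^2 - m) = m - 1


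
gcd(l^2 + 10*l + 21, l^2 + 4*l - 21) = l + 7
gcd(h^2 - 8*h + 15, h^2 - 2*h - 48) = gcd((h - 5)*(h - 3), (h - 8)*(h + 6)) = 1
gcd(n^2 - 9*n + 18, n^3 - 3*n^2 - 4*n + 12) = n - 3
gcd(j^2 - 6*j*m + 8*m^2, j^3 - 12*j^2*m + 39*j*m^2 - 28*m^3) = j - 4*m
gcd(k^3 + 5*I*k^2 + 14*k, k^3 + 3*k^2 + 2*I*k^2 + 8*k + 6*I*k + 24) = k - 2*I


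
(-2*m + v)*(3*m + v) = -6*m^2 + m*v + v^2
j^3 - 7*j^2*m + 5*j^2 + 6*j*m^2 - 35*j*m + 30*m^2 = (j + 5)*(j - 6*m)*(j - m)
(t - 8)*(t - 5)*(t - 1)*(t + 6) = t^4 - 8*t^3 - 31*t^2 + 278*t - 240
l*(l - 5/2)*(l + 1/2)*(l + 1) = l^4 - l^3 - 13*l^2/4 - 5*l/4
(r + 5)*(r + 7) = r^2 + 12*r + 35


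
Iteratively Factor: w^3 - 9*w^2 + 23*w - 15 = (w - 5)*(w^2 - 4*w + 3) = (w - 5)*(w - 3)*(w - 1)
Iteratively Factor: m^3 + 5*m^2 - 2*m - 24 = (m + 3)*(m^2 + 2*m - 8) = (m + 3)*(m + 4)*(m - 2)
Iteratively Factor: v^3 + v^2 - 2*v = (v)*(v^2 + v - 2) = v*(v - 1)*(v + 2)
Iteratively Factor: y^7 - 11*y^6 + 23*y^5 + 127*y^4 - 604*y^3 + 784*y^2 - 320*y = (y - 1)*(y^6 - 10*y^5 + 13*y^4 + 140*y^3 - 464*y^2 + 320*y) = y*(y - 1)*(y^5 - 10*y^4 + 13*y^3 + 140*y^2 - 464*y + 320) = y*(y - 1)*(y + 4)*(y^4 - 14*y^3 + 69*y^2 - 136*y + 80) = y*(y - 1)^2*(y + 4)*(y^3 - 13*y^2 + 56*y - 80) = y*(y - 5)*(y - 1)^2*(y + 4)*(y^2 - 8*y + 16) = y*(y - 5)*(y - 4)*(y - 1)^2*(y + 4)*(y - 4)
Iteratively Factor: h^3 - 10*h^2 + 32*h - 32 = (h - 2)*(h^2 - 8*h + 16) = (h - 4)*(h - 2)*(h - 4)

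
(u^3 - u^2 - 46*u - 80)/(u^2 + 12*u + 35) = (u^2 - 6*u - 16)/(u + 7)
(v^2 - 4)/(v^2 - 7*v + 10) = (v + 2)/(v - 5)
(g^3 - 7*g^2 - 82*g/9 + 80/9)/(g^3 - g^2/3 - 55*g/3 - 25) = (3*g^2 - 26*g + 16)/(3*(g^2 - 2*g - 15))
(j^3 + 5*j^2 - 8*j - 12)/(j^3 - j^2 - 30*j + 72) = (j^2 - j - 2)/(j^2 - 7*j + 12)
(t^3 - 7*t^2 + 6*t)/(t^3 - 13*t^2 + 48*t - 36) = t/(t - 6)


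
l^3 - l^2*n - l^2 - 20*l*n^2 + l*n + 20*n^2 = (l - 1)*(l - 5*n)*(l + 4*n)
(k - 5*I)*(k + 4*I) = k^2 - I*k + 20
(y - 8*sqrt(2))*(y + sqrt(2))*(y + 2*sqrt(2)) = y^3 - 5*sqrt(2)*y^2 - 44*y - 32*sqrt(2)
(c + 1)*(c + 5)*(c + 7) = c^3 + 13*c^2 + 47*c + 35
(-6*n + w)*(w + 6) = -6*n*w - 36*n + w^2 + 6*w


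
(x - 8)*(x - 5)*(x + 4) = x^3 - 9*x^2 - 12*x + 160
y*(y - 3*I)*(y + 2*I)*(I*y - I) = I*y^4 + y^3 - I*y^3 - y^2 + 6*I*y^2 - 6*I*y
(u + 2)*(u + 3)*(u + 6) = u^3 + 11*u^2 + 36*u + 36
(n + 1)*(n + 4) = n^2 + 5*n + 4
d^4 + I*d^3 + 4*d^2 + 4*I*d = d*(d - 2*I)*(d + I)*(d + 2*I)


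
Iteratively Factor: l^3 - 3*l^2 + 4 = (l + 1)*(l^2 - 4*l + 4) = (l - 2)*(l + 1)*(l - 2)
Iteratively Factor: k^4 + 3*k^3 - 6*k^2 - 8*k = (k + 1)*(k^3 + 2*k^2 - 8*k) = (k + 1)*(k + 4)*(k^2 - 2*k) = k*(k + 1)*(k + 4)*(k - 2)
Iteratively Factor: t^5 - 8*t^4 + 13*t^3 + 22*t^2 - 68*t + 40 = (t - 2)*(t^4 - 6*t^3 + t^2 + 24*t - 20) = (t - 2)*(t - 1)*(t^3 - 5*t^2 - 4*t + 20) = (t - 2)^2*(t - 1)*(t^2 - 3*t - 10) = (t - 2)^2*(t - 1)*(t + 2)*(t - 5)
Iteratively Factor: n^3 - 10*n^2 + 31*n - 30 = (n - 2)*(n^2 - 8*n + 15) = (n - 5)*(n - 2)*(n - 3)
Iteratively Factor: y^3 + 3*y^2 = (y + 3)*(y^2) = y*(y + 3)*(y)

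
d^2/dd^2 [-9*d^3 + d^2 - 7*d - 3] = 2 - 54*d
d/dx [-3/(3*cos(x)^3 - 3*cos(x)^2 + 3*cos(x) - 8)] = 9*(-3*cos(x)^2 + 2*cos(x) - 1)*sin(x)/(3*cos(x)^3 - 3*cos(x)^2 + 3*cos(x) - 8)^2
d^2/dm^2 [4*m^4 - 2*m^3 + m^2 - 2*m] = 48*m^2 - 12*m + 2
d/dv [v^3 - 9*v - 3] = 3*v^2 - 9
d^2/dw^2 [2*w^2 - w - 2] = 4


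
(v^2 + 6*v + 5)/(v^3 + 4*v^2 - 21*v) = (v^2 + 6*v + 5)/(v*(v^2 + 4*v - 21))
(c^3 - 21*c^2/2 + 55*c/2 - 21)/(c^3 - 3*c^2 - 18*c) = (-2*c^3 + 21*c^2 - 55*c + 42)/(2*c*(-c^2 + 3*c + 18))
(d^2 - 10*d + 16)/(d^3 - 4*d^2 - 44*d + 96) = 1/(d + 6)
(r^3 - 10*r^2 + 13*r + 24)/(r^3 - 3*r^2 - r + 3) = (r - 8)/(r - 1)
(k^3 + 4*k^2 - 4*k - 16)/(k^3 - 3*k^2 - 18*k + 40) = (k + 2)/(k - 5)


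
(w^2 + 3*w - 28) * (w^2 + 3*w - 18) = w^4 + 6*w^3 - 37*w^2 - 138*w + 504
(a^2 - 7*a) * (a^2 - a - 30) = a^4 - 8*a^3 - 23*a^2 + 210*a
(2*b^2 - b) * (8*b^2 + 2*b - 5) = 16*b^4 - 4*b^3 - 12*b^2 + 5*b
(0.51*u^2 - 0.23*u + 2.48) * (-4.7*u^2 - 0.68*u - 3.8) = -2.397*u^4 + 0.7342*u^3 - 13.4376*u^2 - 0.8124*u - 9.424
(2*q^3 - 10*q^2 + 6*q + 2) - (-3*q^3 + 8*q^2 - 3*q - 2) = 5*q^3 - 18*q^2 + 9*q + 4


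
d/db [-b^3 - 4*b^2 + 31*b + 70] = -3*b^2 - 8*b + 31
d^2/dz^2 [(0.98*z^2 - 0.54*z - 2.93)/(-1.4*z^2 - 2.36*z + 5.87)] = (1.77635683940025e-15*z^4 + 8.59264000000001*z^3 - 13.86504*z^2 + 84.71064*z + 28.221268)/(2.744*z^6 + 13.8768*z^5 - 11.12328*z^4 - 103.222624*z^3 + 46.638324*z^2 + 243.954852*z - 202.262003)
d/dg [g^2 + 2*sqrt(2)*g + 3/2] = 2*g + 2*sqrt(2)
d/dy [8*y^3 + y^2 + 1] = 2*y*(12*y + 1)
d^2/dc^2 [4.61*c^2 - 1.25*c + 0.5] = 9.22000000000000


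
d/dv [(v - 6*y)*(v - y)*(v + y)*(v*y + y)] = y*(4*v^3 - 18*v^2*y + 3*v^2 - 2*v*y^2 - 12*v*y + 6*y^3 - y^2)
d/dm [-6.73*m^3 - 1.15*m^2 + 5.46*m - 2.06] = -20.19*m^2 - 2.3*m + 5.46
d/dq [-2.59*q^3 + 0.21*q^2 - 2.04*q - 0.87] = -7.77*q^2 + 0.42*q - 2.04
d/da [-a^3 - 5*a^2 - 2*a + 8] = -3*a^2 - 10*a - 2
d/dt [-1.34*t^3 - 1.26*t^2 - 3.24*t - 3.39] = -4.02*t^2 - 2.52*t - 3.24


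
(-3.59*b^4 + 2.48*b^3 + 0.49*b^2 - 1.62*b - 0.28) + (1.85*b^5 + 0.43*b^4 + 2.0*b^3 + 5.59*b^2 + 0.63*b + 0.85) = 1.85*b^5 - 3.16*b^4 + 4.48*b^3 + 6.08*b^2 - 0.99*b + 0.57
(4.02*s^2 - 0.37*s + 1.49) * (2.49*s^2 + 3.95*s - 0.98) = 10.0098*s^4 + 14.9577*s^3 - 1.691*s^2 + 6.2481*s - 1.4602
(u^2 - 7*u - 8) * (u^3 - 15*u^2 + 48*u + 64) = u^5 - 22*u^4 + 145*u^3 - 152*u^2 - 832*u - 512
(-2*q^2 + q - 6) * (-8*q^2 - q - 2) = 16*q^4 - 6*q^3 + 51*q^2 + 4*q + 12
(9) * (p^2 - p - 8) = 9*p^2 - 9*p - 72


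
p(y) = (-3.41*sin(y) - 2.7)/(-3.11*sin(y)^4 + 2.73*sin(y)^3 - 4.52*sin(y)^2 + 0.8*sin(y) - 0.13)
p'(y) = (-3.41*sin(y) - 2.7)*(12.44*sin(y)^3*cos(y) - 8.19*sin(y)^2*cos(y) + 9.04*sin(y)*cos(y) - 0.8*cos(y))/(-3.11*sin(y)^4 + 2.73*sin(y)^3 - 4.52*sin(y)^2 + 0.8*sin(y) - 0.13)^2 - 3.41*cos(y)/(-3.11*sin(y)^4 + 2.73*sin(y)^3 - 4.52*sin(y)^2 + 0.8*sin(y) - 0.13)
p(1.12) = 1.85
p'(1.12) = -2.04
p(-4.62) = 1.46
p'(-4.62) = 0.32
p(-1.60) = -0.06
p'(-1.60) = -0.00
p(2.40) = 3.43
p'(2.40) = 7.65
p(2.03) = 1.87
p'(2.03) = 2.10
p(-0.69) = 0.14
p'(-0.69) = 1.11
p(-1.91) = -0.05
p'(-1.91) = -0.07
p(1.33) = 1.55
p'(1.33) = -0.90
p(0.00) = 20.77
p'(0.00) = 154.04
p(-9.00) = 0.86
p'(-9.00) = -5.58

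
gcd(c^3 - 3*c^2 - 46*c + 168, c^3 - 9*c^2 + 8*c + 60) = c - 6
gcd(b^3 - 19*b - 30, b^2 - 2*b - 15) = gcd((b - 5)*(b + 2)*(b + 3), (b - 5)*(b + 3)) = b^2 - 2*b - 15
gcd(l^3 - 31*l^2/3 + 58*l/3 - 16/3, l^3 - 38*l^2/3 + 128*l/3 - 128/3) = l^2 - 10*l + 16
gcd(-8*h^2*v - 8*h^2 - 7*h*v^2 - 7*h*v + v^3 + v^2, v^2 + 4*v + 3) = v + 1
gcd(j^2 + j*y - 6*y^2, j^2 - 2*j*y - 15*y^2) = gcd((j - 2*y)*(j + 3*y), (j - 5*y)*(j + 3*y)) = j + 3*y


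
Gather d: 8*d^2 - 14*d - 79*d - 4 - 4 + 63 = 8*d^2 - 93*d + 55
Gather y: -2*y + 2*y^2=2*y^2 - 2*y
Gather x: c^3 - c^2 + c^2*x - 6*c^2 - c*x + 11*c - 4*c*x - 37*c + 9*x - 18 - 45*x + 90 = c^3 - 7*c^2 - 26*c + x*(c^2 - 5*c - 36) + 72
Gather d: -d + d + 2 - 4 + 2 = 0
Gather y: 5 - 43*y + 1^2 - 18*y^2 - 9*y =-18*y^2 - 52*y + 6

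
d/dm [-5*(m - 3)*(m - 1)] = 20 - 10*m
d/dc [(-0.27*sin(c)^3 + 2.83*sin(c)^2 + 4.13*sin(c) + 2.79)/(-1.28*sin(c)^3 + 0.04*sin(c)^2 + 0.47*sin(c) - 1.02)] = (2.22044604925031e-16*sin(c)^5 + 3.6116*sin(c)^4 + 10.319*sin(c)^3 + 12.7047*sin(c)^2 - 5.9964*sin(c) - 5.5239)*cos(c)/(1.6384*sin(c)^6 - 0.1024*sin(c)^5 - 1.2016*sin(c)^4 + 2.6488*sin(c)^3 + 0.1393*sin(c)^2 - 0.9588*sin(c) + 1.0404)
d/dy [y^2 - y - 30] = 2*y - 1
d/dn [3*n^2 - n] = 6*n - 1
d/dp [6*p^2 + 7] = 12*p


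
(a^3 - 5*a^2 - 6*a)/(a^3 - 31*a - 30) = a/(a + 5)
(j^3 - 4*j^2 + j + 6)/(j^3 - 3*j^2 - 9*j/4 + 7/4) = 4*(j^2 - 5*j + 6)/(4*j^2 - 16*j + 7)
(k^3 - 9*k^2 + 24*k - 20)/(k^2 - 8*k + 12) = (k^2 - 7*k + 10)/(k - 6)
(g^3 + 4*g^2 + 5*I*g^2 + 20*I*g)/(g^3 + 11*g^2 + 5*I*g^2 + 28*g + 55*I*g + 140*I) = g/(g + 7)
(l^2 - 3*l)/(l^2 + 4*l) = (l - 3)/(l + 4)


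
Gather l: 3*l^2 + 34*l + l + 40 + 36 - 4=3*l^2 + 35*l + 72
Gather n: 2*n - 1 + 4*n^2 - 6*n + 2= 4*n^2 - 4*n + 1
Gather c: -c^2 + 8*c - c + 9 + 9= -c^2 + 7*c + 18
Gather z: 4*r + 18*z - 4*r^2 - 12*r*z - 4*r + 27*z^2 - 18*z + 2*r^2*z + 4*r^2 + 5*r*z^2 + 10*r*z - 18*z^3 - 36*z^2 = -18*z^3 + z^2*(5*r - 9) + z*(2*r^2 - 2*r)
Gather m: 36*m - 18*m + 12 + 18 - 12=18*m + 18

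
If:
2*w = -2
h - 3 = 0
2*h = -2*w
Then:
No Solution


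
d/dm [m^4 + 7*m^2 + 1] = 4*m^3 + 14*m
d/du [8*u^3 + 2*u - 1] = 24*u^2 + 2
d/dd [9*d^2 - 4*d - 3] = 18*d - 4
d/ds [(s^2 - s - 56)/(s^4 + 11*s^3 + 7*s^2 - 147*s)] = 2*(-s^3 + 10*s^2 + 32*s - 84)/(s^2*(s^4 + 8*s^3 - 26*s^2 - 168*s + 441))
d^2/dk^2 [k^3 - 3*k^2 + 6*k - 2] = 6*k - 6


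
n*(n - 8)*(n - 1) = n^3 - 9*n^2 + 8*n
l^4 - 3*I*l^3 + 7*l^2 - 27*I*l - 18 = (l - 3*I)*(l - 2*I)*(l - I)*(l + 3*I)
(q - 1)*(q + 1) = q^2 - 1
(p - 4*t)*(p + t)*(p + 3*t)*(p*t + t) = p^4*t + p^3*t - 13*p^2*t^3 - 12*p*t^4 - 13*p*t^3 - 12*t^4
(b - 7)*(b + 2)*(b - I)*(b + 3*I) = b^4 - 5*b^3 + 2*I*b^3 - 11*b^2 - 10*I*b^2 - 15*b - 28*I*b - 42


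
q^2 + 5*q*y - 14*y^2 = (q - 2*y)*(q + 7*y)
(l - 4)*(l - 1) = l^2 - 5*l + 4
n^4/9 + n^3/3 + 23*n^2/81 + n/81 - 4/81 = (n/3 + 1/3)^2*(n - 1/3)*(n + 4/3)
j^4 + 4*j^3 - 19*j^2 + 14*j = j*(j - 2)*(j - 1)*(j + 7)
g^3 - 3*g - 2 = (g - 2)*(g + 1)^2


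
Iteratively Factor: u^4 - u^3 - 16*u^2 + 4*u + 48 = (u - 2)*(u^3 + u^2 - 14*u - 24) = (u - 2)*(u + 3)*(u^2 - 2*u - 8) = (u - 2)*(u + 2)*(u + 3)*(u - 4)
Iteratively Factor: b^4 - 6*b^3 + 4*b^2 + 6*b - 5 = (b - 5)*(b^3 - b^2 - b + 1) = (b - 5)*(b + 1)*(b^2 - 2*b + 1) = (b - 5)*(b - 1)*(b + 1)*(b - 1)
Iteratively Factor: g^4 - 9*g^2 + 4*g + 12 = (g - 2)*(g^3 + 2*g^2 - 5*g - 6) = (g - 2)*(g + 1)*(g^2 + g - 6) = (g - 2)^2*(g + 1)*(g + 3)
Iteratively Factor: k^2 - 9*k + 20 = (k - 5)*(k - 4)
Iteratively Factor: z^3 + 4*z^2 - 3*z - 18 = (z - 2)*(z^2 + 6*z + 9) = (z - 2)*(z + 3)*(z + 3)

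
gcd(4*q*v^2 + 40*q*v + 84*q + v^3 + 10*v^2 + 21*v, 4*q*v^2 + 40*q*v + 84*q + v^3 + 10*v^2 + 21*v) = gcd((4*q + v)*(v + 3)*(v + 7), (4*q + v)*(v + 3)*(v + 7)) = 4*q*v^2 + 40*q*v + 84*q + v^3 + 10*v^2 + 21*v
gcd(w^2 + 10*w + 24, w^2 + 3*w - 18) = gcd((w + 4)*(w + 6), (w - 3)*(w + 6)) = w + 6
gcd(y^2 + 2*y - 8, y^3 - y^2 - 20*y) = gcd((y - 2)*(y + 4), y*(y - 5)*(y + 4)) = y + 4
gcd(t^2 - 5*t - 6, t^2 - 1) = t + 1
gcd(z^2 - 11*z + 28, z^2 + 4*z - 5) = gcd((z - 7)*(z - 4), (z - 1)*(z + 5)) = 1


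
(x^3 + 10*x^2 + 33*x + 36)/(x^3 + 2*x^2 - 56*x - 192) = (x^2 + 6*x + 9)/(x^2 - 2*x - 48)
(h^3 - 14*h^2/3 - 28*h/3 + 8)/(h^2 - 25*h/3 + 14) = (3*h^2 + 4*h - 4)/(3*h - 7)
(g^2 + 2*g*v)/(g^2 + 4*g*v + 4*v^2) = g/(g + 2*v)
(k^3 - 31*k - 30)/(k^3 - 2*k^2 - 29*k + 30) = (k + 1)/(k - 1)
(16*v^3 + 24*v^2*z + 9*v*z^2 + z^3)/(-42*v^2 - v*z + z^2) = (16*v^3 + 24*v^2*z + 9*v*z^2 + z^3)/(-42*v^2 - v*z + z^2)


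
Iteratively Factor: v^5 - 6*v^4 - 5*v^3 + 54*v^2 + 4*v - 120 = (v + 2)*(v^4 - 8*v^3 + 11*v^2 + 32*v - 60) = (v - 3)*(v + 2)*(v^3 - 5*v^2 - 4*v + 20) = (v - 3)*(v - 2)*(v + 2)*(v^2 - 3*v - 10) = (v - 3)*(v - 2)*(v + 2)^2*(v - 5)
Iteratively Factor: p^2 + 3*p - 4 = (p - 1)*(p + 4)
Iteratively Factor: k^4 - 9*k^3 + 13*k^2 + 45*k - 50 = (k - 5)*(k^3 - 4*k^2 - 7*k + 10) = (k - 5)*(k - 1)*(k^2 - 3*k - 10) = (k - 5)*(k - 1)*(k + 2)*(k - 5)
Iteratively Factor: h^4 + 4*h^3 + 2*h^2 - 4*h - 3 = (h - 1)*(h^3 + 5*h^2 + 7*h + 3) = (h - 1)*(h + 1)*(h^2 + 4*h + 3) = (h - 1)*(h + 1)*(h + 3)*(h + 1)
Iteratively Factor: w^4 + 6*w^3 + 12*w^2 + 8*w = (w + 2)*(w^3 + 4*w^2 + 4*w) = (w + 2)^2*(w^2 + 2*w) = w*(w + 2)^2*(w + 2)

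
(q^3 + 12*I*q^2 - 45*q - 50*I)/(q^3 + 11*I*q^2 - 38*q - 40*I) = (q + 5*I)/(q + 4*I)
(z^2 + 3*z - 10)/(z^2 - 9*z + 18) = (z^2 + 3*z - 10)/(z^2 - 9*z + 18)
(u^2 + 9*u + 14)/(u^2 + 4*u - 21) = (u + 2)/(u - 3)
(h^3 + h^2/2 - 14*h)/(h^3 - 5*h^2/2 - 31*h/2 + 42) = h/(h - 3)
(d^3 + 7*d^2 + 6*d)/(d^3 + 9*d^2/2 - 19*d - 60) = 2*d*(d + 1)/(2*d^2 - 3*d - 20)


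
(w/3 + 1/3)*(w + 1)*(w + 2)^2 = w^4/3 + 2*w^3 + 13*w^2/3 + 4*w + 4/3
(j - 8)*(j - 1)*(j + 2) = j^3 - 7*j^2 - 10*j + 16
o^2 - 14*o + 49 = (o - 7)^2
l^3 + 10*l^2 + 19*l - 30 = (l - 1)*(l + 5)*(l + 6)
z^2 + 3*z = z*(z + 3)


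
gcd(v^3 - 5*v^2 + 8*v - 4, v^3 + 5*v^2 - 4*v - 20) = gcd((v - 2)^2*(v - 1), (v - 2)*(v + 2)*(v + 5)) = v - 2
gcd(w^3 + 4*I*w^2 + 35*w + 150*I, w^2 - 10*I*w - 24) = w - 6*I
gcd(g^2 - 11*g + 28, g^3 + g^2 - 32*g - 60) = 1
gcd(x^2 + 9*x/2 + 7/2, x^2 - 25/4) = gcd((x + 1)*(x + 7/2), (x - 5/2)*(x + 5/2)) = 1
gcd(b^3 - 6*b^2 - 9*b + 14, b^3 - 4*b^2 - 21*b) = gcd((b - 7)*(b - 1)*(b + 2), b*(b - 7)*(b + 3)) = b - 7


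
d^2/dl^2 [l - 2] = 0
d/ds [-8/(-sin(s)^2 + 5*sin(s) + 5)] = 8*(5 - 2*sin(s))*cos(s)/(5*sin(s) + cos(s)^2 + 4)^2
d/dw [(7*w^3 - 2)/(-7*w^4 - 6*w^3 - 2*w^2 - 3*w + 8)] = (49*w^6 - 14*w^4 - 98*w^3 + 132*w^2 - 8*w - 6)/(49*w^8 + 84*w^7 + 64*w^6 + 66*w^5 - 72*w^4 - 84*w^3 - 23*w^2 - 48*w + 64)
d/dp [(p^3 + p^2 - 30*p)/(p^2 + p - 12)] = (p^4 + 2*p^3 - 5*p^2 - 24*p + 360)/(p^4 + 2*p^3 - 23*p^2 - 24*p + 144)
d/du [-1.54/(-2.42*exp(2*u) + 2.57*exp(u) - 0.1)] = (3.9578 - 7.4536*exp(u))*exp(u)/(2.42*exp(2*u) - 2.57*exp(u) + 0.1)^2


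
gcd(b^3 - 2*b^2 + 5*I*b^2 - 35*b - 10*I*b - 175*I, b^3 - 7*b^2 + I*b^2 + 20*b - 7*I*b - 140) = b^2 + b*(-7 + 5*I) - 35*I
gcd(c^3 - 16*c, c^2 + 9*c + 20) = c + 4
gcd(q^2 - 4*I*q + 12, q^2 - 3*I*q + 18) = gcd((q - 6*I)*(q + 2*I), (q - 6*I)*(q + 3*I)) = q - 6*I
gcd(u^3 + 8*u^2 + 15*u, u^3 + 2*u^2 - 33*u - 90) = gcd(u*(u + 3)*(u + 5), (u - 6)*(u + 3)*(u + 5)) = u^2 + 8*u + 15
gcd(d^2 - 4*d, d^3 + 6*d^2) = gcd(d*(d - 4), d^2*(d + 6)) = d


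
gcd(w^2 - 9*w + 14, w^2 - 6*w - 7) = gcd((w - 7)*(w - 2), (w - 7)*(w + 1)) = w - 7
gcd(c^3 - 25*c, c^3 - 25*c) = c^3 - 25*c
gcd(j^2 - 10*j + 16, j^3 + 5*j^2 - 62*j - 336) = j - 8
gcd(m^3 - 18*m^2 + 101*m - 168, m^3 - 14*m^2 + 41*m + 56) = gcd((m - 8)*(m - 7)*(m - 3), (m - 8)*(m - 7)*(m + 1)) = m^2 - 15*m + 56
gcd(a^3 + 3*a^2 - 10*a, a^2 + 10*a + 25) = a + 5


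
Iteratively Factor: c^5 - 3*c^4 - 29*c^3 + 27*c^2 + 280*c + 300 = (c + 2)*(c^4 - 5*c^3 - 19*c^2 + 65*c + 150) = (c - 5)*(c + 2)*(c^3 - 19*c - 30) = (c - 5)*(c + 2)*(c + 3)*(c^2 - 3*c - 10) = (c - 5)^2*(c + 2)*(c + 3)*(c + 2)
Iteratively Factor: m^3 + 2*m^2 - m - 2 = (m - 1)*(m^2 + 3*m + 2) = (m - 1)*(m + 1)*(m + 2)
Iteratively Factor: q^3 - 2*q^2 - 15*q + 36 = (q - 3)*(q^2 + q - 12) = (q - 3)*(q + 4)*(q - 3)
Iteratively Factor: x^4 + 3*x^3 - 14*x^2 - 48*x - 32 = (x - 4)*(x^3 + 7*x^2 + 14*x + 8) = (x - 4)*(x + 4)*(x^2 + 3*x + 2) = (x - 4)*(x + 1)*(x + 4)*(x + 2)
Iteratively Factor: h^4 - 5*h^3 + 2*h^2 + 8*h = (h - 2)*(h^3 - 3*h^2 - 4*h) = (h - 2)*(h + 1)*(h^2 - 4*h) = h*(h - 2)*(h + 1)*(h - 4)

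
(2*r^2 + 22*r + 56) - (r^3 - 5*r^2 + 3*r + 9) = -r^3 + 7*r^2 + 19*r + 47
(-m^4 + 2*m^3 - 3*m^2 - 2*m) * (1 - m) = m^5 - 3*m^4 + 5*m^3 - m^2 - 2*m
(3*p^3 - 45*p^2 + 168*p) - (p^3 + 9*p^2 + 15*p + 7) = 2*p^3 - 54*p^2 + 153*p - 7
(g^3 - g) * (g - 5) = g^4 - 5*g^3 - g^2 + 5*g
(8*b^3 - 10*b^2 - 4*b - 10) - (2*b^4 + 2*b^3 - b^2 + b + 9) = -2*b^4 + 6*b^3 - 9*b^2 - 5*b - 19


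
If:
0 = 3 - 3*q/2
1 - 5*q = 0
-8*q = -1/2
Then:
No Solution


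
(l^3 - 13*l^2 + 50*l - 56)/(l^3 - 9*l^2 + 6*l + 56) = (l - 2)/(l + 2)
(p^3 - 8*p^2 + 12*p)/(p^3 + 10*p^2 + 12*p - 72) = p*(p - 6)/(p^2 + 12*p + 36)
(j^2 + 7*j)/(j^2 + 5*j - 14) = j/(j - 2)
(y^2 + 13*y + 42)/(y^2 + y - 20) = (y^2 + 13*y + 42)/(y^2 + y - 20)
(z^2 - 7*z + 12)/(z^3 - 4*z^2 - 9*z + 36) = 1/(z + 3)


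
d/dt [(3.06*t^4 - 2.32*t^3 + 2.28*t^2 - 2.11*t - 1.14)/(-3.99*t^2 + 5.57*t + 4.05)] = (-24.4188*t^5 + 60.3894*t^4 + 23.7272*t^3 - 23.9073*t^2 + 9.3708*t - 2.1957)/(15.9201*t^4 - 44.4486*t^3 - 1.2941*t^2 + 45.117*t + 16.4025)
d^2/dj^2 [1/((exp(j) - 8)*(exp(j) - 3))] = (4*exp(3*j) - 33*exp(2*j) + 25*exp(j) + 264)*exp(j)/(exp(6*j) - 33*exp(5*j) + 435*exp(4*j) - 2915*exp(3*j) + 10440*exp(2*j) - 19008*exp(j) + 13824)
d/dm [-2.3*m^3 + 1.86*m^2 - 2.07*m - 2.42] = -6.9*m^2 + 3.72*m - 2.07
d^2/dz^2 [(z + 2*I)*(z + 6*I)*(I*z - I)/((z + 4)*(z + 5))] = (z^3*(160 + 116*I) + z^2*(960 + 1272*I) + z*(-960 + 4488*I) - 9280 + 4984*I)/(z^6 + 27*z^5 + 303*z^4 + 1809*z^3 + 6060*z^2 + 10800*z + 8000)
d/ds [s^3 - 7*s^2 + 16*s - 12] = 3*s^2 - 14*s + 16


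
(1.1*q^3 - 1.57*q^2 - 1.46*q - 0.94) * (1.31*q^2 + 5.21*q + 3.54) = 1.441*q^5 + 3.6743*q^4 - 6.1983*q^3 - 14.3958*q^2 - 10.0658*q - 3.3276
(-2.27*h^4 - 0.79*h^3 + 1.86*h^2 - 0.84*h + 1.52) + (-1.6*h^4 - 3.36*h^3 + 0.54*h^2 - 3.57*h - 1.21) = -3.87*h^4 - 4.15*h^3 + 2.4*h^2 - 4.41*h + 0.31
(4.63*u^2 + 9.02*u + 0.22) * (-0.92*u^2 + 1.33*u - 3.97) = -4.2596*u^4 - 2.1405*u^3 - 6.5869*u^2 - 35.5168*u - 0.8734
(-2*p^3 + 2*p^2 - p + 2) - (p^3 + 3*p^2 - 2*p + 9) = -3*p^3 - p^2 + p - 7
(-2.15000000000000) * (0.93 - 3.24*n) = 6.966*n - 1.9995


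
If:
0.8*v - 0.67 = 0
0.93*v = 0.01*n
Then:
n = 77.89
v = 0.84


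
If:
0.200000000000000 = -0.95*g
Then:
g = -0.21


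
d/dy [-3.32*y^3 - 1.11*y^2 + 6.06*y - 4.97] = -9.96*y^2 - 2.22*y + 6.06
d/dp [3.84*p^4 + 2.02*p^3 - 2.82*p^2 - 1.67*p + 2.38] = 15.36*p^3 + 6.06*p^2 - 5.64*p - 1.67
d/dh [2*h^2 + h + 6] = 4*h + 1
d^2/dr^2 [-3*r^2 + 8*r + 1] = -6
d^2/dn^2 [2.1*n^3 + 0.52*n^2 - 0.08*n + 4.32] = 12.6*n + 1.04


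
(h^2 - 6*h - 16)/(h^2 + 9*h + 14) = (h - 8)/(h + 7)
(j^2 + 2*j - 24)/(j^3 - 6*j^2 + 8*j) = (j + 6)/(j*(j - 2))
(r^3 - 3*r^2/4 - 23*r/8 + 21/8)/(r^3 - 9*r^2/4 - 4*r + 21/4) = (r - 3/2)/(r - 3)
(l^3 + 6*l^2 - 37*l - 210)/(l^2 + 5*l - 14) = (l^2 - l - 30)/(l - 2)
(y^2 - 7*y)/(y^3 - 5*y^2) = (y - 7)/(y*(y - 5))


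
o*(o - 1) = o^2 - o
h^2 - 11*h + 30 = (h - 6)*(h - 5)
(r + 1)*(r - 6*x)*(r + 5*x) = r^3 - r^2*x + r^2 - 30*r*x^2 - r*x - 30*x^2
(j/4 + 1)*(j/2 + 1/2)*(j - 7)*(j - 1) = j^4/8 - 3*j^3/8 - 29*j^2/8 + 3*j/8 + 7/2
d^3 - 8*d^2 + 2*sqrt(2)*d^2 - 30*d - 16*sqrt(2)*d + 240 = (d - 8)*(d - 3*sqrt(2))*(d + 5*sqrt(2))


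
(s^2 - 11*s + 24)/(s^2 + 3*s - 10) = (s^2 - 11*s + 24)/(s^2 + 3*s - 10)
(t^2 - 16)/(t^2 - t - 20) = (t - 4)/(t - 5)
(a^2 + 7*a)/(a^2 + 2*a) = (a + 7)/(a + 2)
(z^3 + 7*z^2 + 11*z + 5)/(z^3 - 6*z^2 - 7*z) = (z^2 + 6*z + 5)/(z*(z - 7))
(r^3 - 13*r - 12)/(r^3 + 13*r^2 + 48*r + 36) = (r^2 - r - 12)/(r^2 + 12*r + 36)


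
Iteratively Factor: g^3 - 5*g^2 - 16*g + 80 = (g - 5)*(g^2 - 16) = (g - 5)*(g + 4)*(g - 4)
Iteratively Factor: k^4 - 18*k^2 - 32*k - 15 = (k + 1)*(k^3 - k^2 - 17*k - 15) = (k + 1)*(k + 3)*(k^2 - 4*k - 5) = (k - 5)*(k + 1)*(k + 3)*(k + 1)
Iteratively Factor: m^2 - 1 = (m - 1)*(m + 1)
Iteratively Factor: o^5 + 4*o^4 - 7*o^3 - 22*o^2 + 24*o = (o + 3)*(o^4 + o^3 - 10*o^2 + 8*o) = o*(o + 3)*(o^3 + o^2 - 10*o + 8) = o*(o - 2)*(o + 3)*(o^2 + 3*o - 4) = o*(o - 2)*(o - 1)*(o + 3)*(o + 4)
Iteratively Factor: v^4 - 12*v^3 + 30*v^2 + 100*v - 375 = (v - 5)*(v^3 - 7*v^2 - 5*v + 75) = (v - 5)^2*(v^2 - 2*v - 15) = (v - 5)^2*(v + 3)*(v - 5)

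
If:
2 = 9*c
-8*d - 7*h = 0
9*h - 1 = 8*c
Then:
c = 2/9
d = -175/648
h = 25/81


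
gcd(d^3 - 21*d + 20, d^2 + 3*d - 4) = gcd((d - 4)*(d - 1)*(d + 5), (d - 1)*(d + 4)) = d - 1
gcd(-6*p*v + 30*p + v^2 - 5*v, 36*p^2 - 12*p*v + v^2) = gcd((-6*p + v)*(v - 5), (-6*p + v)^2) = 6*p - v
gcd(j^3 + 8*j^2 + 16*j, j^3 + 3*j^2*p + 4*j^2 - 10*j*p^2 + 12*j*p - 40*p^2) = j + 4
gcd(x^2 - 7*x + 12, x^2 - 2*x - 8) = x - 4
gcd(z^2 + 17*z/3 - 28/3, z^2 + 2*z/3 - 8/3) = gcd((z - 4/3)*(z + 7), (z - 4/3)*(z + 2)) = z - 4/3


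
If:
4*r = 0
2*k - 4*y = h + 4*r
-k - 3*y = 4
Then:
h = -10*y - 8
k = -3*y - 4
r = 0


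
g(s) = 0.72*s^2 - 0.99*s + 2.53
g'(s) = 1.44*s - 0.99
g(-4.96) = 25.15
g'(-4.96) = -8.13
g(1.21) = 2.39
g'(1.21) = 0.75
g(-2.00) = 7.39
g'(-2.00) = -3.87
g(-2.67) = 10.31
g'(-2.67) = -4.83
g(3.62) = 8.38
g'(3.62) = 4.22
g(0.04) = 2.49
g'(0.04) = -0.93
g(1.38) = 2.53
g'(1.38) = 1.00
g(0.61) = 2.19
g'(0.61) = -0.11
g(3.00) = 6.04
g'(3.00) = 3.33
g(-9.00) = 69.76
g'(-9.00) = -13.95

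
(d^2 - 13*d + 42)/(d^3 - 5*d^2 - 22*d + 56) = (d - 6)/(d^2 + 2*d - 8)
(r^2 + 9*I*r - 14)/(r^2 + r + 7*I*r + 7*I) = (r + 2*I)/(r + 1)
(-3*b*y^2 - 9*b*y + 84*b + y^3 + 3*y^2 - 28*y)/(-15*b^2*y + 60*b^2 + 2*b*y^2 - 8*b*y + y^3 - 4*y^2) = (y + 7)/(5*b + y)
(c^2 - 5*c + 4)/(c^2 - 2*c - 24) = (-c^2 + 5*c - 4)/(-c^2 + 2*c + 24)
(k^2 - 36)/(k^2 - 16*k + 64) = (k^2 - 36)/(k^2 - 16*k + 64)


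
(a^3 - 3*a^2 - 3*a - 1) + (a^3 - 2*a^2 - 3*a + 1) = 2*a^3 - 5*a^2 - 6*a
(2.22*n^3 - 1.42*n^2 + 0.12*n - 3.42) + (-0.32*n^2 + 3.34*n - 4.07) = 2.22*n^3 - 1.74*n^2 + 3.46*n - 7.49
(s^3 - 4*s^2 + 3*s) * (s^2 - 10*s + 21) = s^5 - 14*s^4 + 64*s^3 - 114*s^2 + 63*s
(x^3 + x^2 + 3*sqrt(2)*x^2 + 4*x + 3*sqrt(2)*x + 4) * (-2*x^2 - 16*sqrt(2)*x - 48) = -2*x^5 - 22*sqrt(2)*x^4 - 2*x^4 - 152*x^3 - 22*sqrt(2)*x^3 - 208*sqrt(2)*x^2 - 152*x^2 - 208*sqrt(2)*x - 192*x - 192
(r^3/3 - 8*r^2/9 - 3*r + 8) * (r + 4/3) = r^4/3 - 4*r^3/9 - 113*r^2/27 + 4*r + 32/3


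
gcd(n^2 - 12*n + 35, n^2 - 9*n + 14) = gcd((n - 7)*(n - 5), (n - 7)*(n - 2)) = n - 7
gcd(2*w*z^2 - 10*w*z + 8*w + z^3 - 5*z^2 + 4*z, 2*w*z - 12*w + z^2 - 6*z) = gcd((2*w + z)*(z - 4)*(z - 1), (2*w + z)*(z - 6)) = 2*w + z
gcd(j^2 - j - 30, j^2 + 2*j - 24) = 1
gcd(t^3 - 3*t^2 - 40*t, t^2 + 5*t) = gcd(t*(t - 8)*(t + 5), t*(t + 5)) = t^2 + 5*t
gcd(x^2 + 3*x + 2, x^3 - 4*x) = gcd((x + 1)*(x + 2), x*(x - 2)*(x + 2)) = x + 2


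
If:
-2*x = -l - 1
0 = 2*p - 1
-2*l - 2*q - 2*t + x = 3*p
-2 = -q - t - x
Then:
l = -8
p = 1/2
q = 11/2 - t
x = -7/2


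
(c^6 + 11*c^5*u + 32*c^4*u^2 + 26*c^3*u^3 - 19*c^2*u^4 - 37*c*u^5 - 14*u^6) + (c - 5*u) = c^6 + 11*c^5*u + 32*c^4*u^2 + 26*c^3*u^3 - 19*c^2*u^4 - 37*c*u^5 + c - 14*u^6 - 5*u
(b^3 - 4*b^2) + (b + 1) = b^3 - 4*b^2 + b + 1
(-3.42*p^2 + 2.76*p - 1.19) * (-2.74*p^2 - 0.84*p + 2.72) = 9.3708*p^4 - 4.6896*p^3 - 8.3602*p^2 + 8.5068*p - 3.2368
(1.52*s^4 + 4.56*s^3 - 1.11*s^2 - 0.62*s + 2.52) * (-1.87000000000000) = -2.8424*s^4 - 8.5272*s^3 + 2.0757*s^2 + 1.1594*s - 4.7124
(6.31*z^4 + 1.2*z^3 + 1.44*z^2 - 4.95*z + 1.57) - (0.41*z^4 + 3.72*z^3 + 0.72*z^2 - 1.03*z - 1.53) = 5.9*z^4 - 2.52*z^3 + 0.72*z^2 - 3.92*z + 3.1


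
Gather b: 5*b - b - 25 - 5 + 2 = 4*b - 28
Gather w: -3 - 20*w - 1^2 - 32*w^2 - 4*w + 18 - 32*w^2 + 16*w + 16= -64*w^2 - 8*w + 30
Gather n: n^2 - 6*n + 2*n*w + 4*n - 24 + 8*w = n^2 + n*(2*w - 2) + 8*w - 24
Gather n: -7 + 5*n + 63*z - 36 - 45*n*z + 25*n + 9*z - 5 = n*(30 - 45*z) + 72*z - 48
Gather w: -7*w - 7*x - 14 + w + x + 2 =-6*w - 6*x - 12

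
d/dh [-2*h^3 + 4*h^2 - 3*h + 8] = -6*h^2 + 8*h - 3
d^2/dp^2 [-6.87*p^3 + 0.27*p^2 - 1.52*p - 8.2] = 0.54 - 41.22*p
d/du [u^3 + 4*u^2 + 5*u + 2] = 3*u^2 + 8*u + 5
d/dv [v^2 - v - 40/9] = 2*v - 1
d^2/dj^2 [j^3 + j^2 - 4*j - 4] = 6*j + 2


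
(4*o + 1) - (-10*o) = 14*o + 1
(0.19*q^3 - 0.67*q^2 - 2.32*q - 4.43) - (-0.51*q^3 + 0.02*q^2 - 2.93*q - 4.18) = 0.7*q^3 - 0.69*q^2 + 0.61*q - 0.25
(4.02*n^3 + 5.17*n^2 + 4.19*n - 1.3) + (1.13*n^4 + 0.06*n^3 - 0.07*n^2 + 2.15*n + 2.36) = 1.13*n^4 + 4.08*n^3 + 5.1*n^2 + 6.34*n + 1.06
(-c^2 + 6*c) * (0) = 0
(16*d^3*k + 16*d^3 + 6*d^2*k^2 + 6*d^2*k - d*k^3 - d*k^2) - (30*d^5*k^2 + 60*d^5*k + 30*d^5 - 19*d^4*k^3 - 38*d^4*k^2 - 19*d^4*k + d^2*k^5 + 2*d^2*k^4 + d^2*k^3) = -30*d^5*k^2 - 60*d^5*k - 30*d^5 + 19*d^4*k^3 + 38*d^4*k^2 + 19*d^4*k + 16*d^3*k + 16*d^3 - d^2*k^5 - 2*d^2*k^4 - d^2*k^3 + 6*d^2*k^2 + 6*d^2*k - d*k^3 - d*k^2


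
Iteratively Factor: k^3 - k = (k)*(k^2 - 1) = k*(k - 1)*(k + 1)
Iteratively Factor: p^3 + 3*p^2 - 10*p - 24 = (p + 2)*(p^2 + p - 12) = (p - 3)*(p + 2)*(p + 4)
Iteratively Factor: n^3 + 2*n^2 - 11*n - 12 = (n + 4)*(n^2 - 2*n - 3) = (n - 3)*(n + 4)*(n + 1)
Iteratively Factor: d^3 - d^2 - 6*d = (d + 2)*(d^2 - 3*d) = (d - 3)*(d + 2)*(d)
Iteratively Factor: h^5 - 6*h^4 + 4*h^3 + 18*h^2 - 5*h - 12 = (h - 1)*(h^4 - 5*h^3 - h^2 + 17*h + 12) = (h - 1)*(h + 1)*(h^3 - 6*h^2 + 5*h + 12) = (h - 3)*(h - 1)*(h + 1)*(h^2 - 3*h - 4) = (h - 4)*(h - 3)*(h - 1)*(h + 1)*(h + 1)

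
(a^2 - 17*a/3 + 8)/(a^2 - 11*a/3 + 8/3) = (a - 3)/(a - 1)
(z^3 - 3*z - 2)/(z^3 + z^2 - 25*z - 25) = (z^2 - z - 2)/(z^2 - 25)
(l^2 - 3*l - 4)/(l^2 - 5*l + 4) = (l + 1)/(l - 1)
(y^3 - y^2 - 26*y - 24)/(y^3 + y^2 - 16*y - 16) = (y - 6)/(y - 4)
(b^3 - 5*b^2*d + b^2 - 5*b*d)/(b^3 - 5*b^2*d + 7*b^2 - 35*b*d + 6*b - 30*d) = b/(b + 6)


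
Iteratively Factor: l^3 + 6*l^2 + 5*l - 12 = (l + 3)*(l^2 + 3*l - 4) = (l + 3)*(l + 4)*(l - 1)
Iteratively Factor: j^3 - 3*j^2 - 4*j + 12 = (j - 2)*(j^2 - j - 6) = (j - 2)*(j + 2)*(j - 3)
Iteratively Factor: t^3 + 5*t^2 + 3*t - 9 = (t + 3)*(t^2 + 2*t - 3) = (t + 3)^2*(t - 1)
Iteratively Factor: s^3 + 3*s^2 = (s)*(s^2 + 3*s) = s*(s + 3)*(s)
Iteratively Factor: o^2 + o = (o + 1)*(o)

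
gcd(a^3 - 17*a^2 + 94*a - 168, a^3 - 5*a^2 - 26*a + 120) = a^2 - 10*a + 24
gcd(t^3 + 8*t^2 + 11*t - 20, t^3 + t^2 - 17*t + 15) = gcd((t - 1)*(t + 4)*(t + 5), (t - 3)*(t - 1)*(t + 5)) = t^2 + 4*t - 5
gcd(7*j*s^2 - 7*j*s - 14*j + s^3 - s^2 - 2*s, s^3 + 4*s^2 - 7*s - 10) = s^2 - s - 2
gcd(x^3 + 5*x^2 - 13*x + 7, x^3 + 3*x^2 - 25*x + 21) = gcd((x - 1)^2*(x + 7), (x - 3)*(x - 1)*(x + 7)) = x^2 + 6*x - 7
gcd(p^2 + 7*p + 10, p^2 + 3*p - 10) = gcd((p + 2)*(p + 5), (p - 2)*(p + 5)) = p + 5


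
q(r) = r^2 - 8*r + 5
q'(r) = 2*r - 8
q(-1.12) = 15.21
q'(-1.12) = -10.24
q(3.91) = -10.99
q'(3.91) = -0.18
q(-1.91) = 23.93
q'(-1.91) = -11.82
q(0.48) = 1.39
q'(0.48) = -7.04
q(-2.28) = 28.44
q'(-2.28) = -12.56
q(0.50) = 1.25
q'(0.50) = -7.00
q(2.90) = -9.79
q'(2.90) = -2.20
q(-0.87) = 12.72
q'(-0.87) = -9.74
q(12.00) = 53.00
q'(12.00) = 16.00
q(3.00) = -10.00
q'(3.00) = -2.00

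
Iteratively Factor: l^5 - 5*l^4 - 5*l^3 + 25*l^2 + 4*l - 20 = (l - 5)*(l^4 - 5*l^2 + 4) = (l - 5)*(l + 1)*(l^3 - l^2 - 4*l + 4) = (l - 5)*(l - 2)*(l + 1)*(l^2 + l - 2) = (l - 5)*(l - 2)*(l + 1)*(l + 2)*(l - 1)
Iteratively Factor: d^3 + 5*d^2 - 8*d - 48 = (d - 3)*(d^2 + 8*d + 16) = (d - 3)*(d + 4)*(d + 4)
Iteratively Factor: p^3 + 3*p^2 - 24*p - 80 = (p + 4)*(p^2 - p - 20) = (p - 5)*(p + 4)*(p + 4)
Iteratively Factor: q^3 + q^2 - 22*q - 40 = (q - 5)*(q^2 + 6*q + 8) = (q - 5)*(q + 2)*(q + 4)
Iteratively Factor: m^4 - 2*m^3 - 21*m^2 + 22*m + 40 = (m + 4)*(m^3 - 6*m^2 + 3*m + 10) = (m - 2)*(m + 4)*(m^2 - 4*m - 5) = (m - 5)*(m - 2)*(m + 4)*(m + 1)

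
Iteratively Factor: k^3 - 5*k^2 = (k - 5)*(k^2) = k*(k - 5)*(k)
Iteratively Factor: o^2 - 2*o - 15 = (o + 3)*(o - 5)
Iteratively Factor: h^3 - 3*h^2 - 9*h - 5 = (h + 1)*(h^2 - 4*h - 5) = (h + 1)^2*(h - 5)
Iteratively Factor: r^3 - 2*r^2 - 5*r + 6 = (r - 3)*(r^2 + r - 2) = (r - 3)*(r + 2)*(r - 1)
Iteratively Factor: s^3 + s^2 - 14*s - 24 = (s + 3)*(s^2 - 2*s - 8) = (s - 4)*(s + 3)*(s + 2)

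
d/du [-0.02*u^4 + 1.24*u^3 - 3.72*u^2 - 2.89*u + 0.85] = -0.08*u^3 + 3.72*u^2 - 7.44*u - 2.89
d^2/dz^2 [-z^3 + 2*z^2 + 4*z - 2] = 4 - 6*z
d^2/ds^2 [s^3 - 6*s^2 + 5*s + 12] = 6*s - 12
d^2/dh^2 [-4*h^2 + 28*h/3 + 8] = -8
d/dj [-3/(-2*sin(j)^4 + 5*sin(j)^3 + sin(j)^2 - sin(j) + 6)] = 3*(-8*sin(j)^3 + 15*sin(j)^2 + 2*sin(j) - 1)*cos(j)/(-2*sin(j)^4 + 5*sin(j)^3 + sin(j)^2 - sin(j) + 6)^2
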